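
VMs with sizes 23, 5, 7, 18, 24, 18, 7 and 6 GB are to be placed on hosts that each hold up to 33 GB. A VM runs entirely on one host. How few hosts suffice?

Total = 24 + 23 + 18 + 18 + 7 + 7 + 6 + 5 = 108 GB.
Lower bound: ⌈108/33⌉ = 4 hosts.
A packing using 4 hosts:
  host 1: 24 + 7 = 31
  host 2: 23 + 7 = 30
  host 3: 18 + 6 + 5 = 29
  host 4: 18 = 18
This matches the lower bound, so 4 is optimal.

4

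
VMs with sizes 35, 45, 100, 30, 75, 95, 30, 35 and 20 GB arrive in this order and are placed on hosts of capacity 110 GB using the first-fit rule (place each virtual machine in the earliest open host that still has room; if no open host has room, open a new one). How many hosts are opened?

5

  35 → host 1 (new)  [load 35/110]
  45 → host 1  [load 80/110]
  100 → host 2 (new)  [load 100/110]
  30 → host 1  [load 110/110]
  75 → host 3 (new)  [load 75/110]
  95 → host 4 (new)  [load 95/110]
  30 → host 3  [load 105/110]
  35 → host 5 (new)  [load 35/110]
  20 → host 5  [load 55/110]
5 hosts opened.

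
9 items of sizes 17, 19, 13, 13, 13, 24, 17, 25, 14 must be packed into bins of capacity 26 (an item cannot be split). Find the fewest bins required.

Total = 25 + 24 + 19 + 17 + 17 + 14 + 13 + 13 + 13 = 155.
Lower bound: ⌈155/26⌉ = 6 bins.
A packing using 8 bins:
  bin 1: 25 = 25
  bin 2: 24 = 24
  bin 3: 19 = 19
  bin 4: 17 = 17
  bin 5: 17 = 17
  bin 6: 14 = 14
  bin 7: 13 + 13 = 26
  bin 8: 13 = 13
No arrangement into 7 bins stays within capacity, so 8 is optimal.

8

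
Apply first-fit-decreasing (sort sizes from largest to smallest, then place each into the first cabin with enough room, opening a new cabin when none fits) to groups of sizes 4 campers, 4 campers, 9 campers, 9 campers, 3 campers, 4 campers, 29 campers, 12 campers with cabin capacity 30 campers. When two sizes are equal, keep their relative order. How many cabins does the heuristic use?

3

Sorted descending: 29, 12, 9, 9, 4, 4, 4, 3.
  29 → cabin 1 (new)  [load 29/30]
  12 → cabin 2 (new)  [load 12/30]
  9 → cabin 2  [load 21/30]
  9 → cabin 2  [load 30/30]
  4 → cabin 3 (new)  [load 4/30]
  4 → cabin 3  [load 8/30]
  4 → cabin 3  [load 12/30]
  3 → cabin 3  [load 15/30]
3 cabins opened.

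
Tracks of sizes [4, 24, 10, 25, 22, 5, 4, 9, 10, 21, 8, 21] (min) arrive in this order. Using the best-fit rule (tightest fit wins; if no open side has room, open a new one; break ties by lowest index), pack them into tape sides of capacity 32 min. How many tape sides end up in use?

6

  4 → side 1 (new)  [load 4/32]
  24 → side 1  [load 28/32]
  10 → side 2 (new)  [load 10/32]
  25 → side 3 (new)  [load 25/32]
  22 → side 2  [load 32/32]
  5 → side 3  [load 30/32]
  4 → side 1  [load 32/32]
  9 → side 4 (new)  [load 9/32]
  10 → side 4  [load 19/32]
  21 → side 5 (new)  [load 21/32]
  8 → side 5  [load 29/32]
  21 → side 6 (new)  [load 21/32]
6 tape sides opened.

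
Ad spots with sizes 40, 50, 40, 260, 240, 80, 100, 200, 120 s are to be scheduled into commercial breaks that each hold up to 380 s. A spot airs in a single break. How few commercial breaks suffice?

Total = 260 + 240 + 200 + 120 + 100 + 80 + 50 + 40 + 40 = 1130 s.
Lower bound: ⌈1130/380⌉ = 3 commercial breaks.
A packing using 3 commercial breaks:
  break 1: 260 + 120 = 380
  break 2: 240 + 100 + 40 = 380
  break 3: 200 + 80 + 50 + 40 = 370
This matches the lower bound, so 3 is optimal.

3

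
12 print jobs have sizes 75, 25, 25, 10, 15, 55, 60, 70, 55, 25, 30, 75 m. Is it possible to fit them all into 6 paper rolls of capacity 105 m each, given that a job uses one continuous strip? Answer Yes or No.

A valid assignment using 6 paper rolls:
  roll 1: 75 + 30 = 105
  roll 2: 75 + 25 = 100
  roll 3: 70 + 25 + 10 = 105
  roll 4: 60 + 25 + 15 = 100
  roll 5: 55 = 55
  roll 6: 55 = 55
Every load is within 105 m, so 6 paper rolls suffice.

Yes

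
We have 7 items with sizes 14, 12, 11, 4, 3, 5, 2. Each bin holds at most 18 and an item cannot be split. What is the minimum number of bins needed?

Total = 14 + 12 + 11 + 5 + 4 + 3 + 2 = 51.
Lower bound: ⌈51/18⌉ = 3 bins.
A packing using 3 bins:
  bin 1: 14 + 4 = 18
  bin 2: 12 + 5 = 17
  bin 3: 11 + 3 + 2 = 16
This matches the lower bound, so 3 is optimal.

3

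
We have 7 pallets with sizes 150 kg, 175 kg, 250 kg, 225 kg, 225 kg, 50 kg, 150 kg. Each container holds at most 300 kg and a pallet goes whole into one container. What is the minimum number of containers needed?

Total = 250 + 225 + 225 + 175 + 150 + 150 + 50 = 1225 kg.
Lower bound: ⌈1225/300⌉ = 5 containers.
A packing using 5 containers:
  container 1: 250 + 50 = 300
  container 2: 225 = 225
  container 3: 225 = 225
  container 4: 175 = 175
  container 5: 150 + 150 = 300
This matches the lower bound, so 5 is optimal.

5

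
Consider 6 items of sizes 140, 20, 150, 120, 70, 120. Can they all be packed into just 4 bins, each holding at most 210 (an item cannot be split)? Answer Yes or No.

A valid assignment using 4 bins:
  bin 1: 150 + 20 = 170
  bin 2: 140 + 70 = 210
  bin 3: 120 = 120
  bin 4: 120 = 120
Every load is within 210, so 4 bins suffice.

Yes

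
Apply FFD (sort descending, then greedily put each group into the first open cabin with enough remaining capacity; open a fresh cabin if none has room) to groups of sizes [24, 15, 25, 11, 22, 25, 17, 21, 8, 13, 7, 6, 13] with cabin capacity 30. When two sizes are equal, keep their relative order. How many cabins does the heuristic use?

Sorted descending: 25, 25, 24, 22, 21, 17, 15, 13, 13, 11, 8, 7, 6.
  25 → cabin 1 (new)  [load 25/30]
  25 → cabin 2 (new)  [load 25/30]
  24 → cabin 3 (new)  [load 24/30]
  22 → cabin 4 (new)  [load 22/30]
  21 → cabin 5 (new)  [load 21/30]
  17 → cabin 6 (new)  [load 17/30]
  15 → cabin 7 (new)  [load 15/30]
  13 → cabin 6  [load 30/30]
  13 → cabin 7  [load 28/30]
  11 → cabin 8 (new)  [load 11/30]
  8 → cabin 4  [load 30/30]
  7 → cabin 5  [load 28/30]
  6 → cabin 3  [load 30/30]
8 cabins opened.

8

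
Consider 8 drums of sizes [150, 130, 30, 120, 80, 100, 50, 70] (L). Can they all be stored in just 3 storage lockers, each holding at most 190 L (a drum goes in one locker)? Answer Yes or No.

Total = 730 L; ⌈730/190⌉ = 4.
At least 4 storage lockers are required, but only 3 are allowed.

No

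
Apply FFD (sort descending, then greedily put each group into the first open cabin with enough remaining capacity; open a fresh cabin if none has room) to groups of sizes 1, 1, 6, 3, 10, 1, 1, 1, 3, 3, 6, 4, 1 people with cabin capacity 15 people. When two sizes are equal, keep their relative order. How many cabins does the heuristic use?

Sorted descending: 10, 6, 6, 4, 3, 3, 3, 1, 1, 1, 1, 1, 1.
  10 → cabin 1 (new)  [load 10/15]
  6 → cabin 2 (new)  [load 6/15]
  6 → cabin 2  [load 12/15]
  4 → cabin 1  [load 14/15]
  3 → cabin 2  [load 15/15]
  3 → cabin 3 (new)  [load 3/15]
  3 → cabin 3  [load 6/15]
  1 → cabin 1  [load 15/15]
  1 → cabin 3  [load 7/15]
  1 → cabin 3  [load 8/15]
  1 → cabin 3  [load 9/15]
  1 → cabin 3  [load 10/15]
  1 → cabin 3  [load 11/15]
3 cabins opened.

3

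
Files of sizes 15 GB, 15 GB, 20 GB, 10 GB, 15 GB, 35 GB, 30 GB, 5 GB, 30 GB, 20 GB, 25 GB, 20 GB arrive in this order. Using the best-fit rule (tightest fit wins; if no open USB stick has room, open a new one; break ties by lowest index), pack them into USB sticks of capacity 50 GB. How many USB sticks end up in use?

5

  15 → USB stick 1 (new)  [load 15/50]
  15 → USB stick 1  [load 30/50]
  20 → USB stick 1  [load 50/50]
  10 → USB stick 2 (new)  [load 10/50]
  15 → USB stick 2  [load 25/50]
  35 → USB stick 3 (new)  [load 35/50]
  30 → USB stick 4 (new)  [load 30/50]
  5 → USB stick 3  [load 40/50]
  30 → USB stick 5 (new)  [load 30/50]
  20 → USB stick 4  [load 50/50]
  25 → USB stick 2  [load 50/50]
  20 → USB stick 5  [load 50/50]
5 USB sticks opened.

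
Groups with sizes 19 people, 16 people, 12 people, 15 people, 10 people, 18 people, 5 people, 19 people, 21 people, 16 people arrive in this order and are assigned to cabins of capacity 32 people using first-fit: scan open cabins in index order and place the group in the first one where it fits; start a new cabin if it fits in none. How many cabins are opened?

6

  19 → cabin 1 (new)  [load 19/32]
  16 → cabin 2 (new)  [load 16/32]
  12 → cabin 1  [load 31/32]
  15 → cabin 2  [load 31/32]
  10 → cabin 3 (new)  [load 10/32]
  18 → cabin 3  [load 28/32]
  5 → cabin 4 (new)  [load 5/32]
  19 → cabin 4  [load 24/32]
  21 → cabin 5 (new)  [load 21/32]
  16 → cabin 6 (new)  [load 16/32]
6 cabins opened.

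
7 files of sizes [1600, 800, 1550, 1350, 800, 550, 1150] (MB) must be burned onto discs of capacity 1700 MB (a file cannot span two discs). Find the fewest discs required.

Total = 1600 + 1550 + 1350 + 1150 + 800 + 800 + 550 = 7800 MB.
Lower bound: ⌈7800/1700⌉ = 5 discs.
A packing using 5 discs:
  disc 1: 1600 = 1600
  disc 2: 1550 = 1550
  disc 3: 1350 = 1350
  disc 4: 1150 + 550 = 1700
  disc 5: 800 + 800 = 1600
This matches the lower bound, so 5 is optimal.

5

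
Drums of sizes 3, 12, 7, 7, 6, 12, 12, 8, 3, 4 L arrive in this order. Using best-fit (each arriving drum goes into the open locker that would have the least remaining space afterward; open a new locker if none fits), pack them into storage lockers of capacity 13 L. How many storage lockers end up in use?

6

  3 → locker 1 (new)  [load 3/13]
  12 → locker 2 (new)  [load 12/13]
  7 → locker 1  [load 10/13]
  7 → locker 3 (new)  [load 7/13]
  6 → locker 3  [load 13/13]
  12 → locker 4 (new)  [load 12/13]
  12 → locker 5 (new)  [load 12/13]
  8 → locker 6 (new)  [load 8/13]
  3 → locker 1  [load 13/13]
  4 → locker 6  [load 12/13]
6 storage lockers opened.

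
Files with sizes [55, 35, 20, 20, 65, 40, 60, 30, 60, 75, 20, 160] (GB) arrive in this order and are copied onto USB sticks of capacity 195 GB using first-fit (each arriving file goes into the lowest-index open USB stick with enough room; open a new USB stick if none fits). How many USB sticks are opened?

4

  55 → USB stick 1 (new)  [load 55/195]
  35 → USB stick 1  [load 90/195]
  20 → USB stick 1  [load 110/195]
  20 → USB stick 1  [load 130/195]
  65 → USB stick 1  [load 195/195]
  40 → USB stick 2 (new)  [load 40/195]
  60 → USB stick 2  [load 100/195]
  30 → USB stick 2  [load 130/195]
  60 → USB stick 2  [load 190/195]
  75 → USB stick 3 (new)  [load 75/195]
  20 → USB stick 3  [load 95/195]
  160 → USB stick 4 (new)  [load 160/195]
4 USB sticks opened.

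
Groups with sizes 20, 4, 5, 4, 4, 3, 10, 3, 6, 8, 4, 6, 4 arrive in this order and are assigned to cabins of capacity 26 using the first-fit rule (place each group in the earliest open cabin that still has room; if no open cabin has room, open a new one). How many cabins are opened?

4

  20 → cabin 1 (new)  [load 20/26]
  4 → cabin 1  [load 24/26]
  5 → cabin 2 (new)  [load 5/26]
  4 → cabin 2  [load 9/26]
  4 → cabin 2  [load 13/26]
  3 → cabin 2  [load 16/26]
  10 → cabin 2  [load 26/26]
  3 → cabin 3 (new)  [load 3/26]
  6 → cabin 3  [load 9/26]
  8 → cabin 3  [load 17/26]
  4 → cabin 3  [load 21/26]
  6 → cabin 4 (new)  [load 6/26]
  4 → cabin 3  [load 25/26]
4 cabins opened.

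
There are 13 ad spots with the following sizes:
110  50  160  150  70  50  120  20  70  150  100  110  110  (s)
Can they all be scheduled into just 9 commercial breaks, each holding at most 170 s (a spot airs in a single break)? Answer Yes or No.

Yes

A valid assignment using 9 commercial breaks:
  break 1: 160 = 160
  break 2: 150 + 20 = 170
  break 3: 150 = 150
  break 4: 120 + 50 = 170
  break 5: 110 + 50 = 160
  break 6: 110 = 110
  break 7: 110 = 110
  break 8: 100 + 70 = 170
  break 9: 70 = 70
Every load is within 170 s, so 9 commercial breaks suffice.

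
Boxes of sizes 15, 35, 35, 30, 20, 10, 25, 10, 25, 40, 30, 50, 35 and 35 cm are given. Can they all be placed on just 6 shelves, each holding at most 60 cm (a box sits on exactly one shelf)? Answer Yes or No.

Total = 395 cm; ⌈395/60⌉ = 7.
At least 7 shelves are required, but only 6 are allowed.

No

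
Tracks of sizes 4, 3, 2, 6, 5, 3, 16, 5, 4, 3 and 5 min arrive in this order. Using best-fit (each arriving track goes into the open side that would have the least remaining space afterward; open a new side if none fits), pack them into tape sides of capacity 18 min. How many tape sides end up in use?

  4 → side 1 (new)  [load 4/18]
  3 → side 1  [load 7/18]
  2 → side 1  [load 9/18]
  6 → side 1  [load 15/18]
  5 → side 2 (new)  [load 5/18]
  3 → side 1  [load 18/18]
  16 → side 3 (new)  [load 16/18]
  5 → side 2  [load 10/18]
  4 → side 2  [load 14/18]
  3 → side 2  [load 17/18]
  5 → side 4 (new)  [load 5/18]
4 tape sides opened.

4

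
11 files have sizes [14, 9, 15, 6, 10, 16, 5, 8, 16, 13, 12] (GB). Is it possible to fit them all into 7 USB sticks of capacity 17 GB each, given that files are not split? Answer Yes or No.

Total = 124 GB; ⌈124/17⌉ = 8.
At least 8 USB sticks are required, but only 7 are allowed.

No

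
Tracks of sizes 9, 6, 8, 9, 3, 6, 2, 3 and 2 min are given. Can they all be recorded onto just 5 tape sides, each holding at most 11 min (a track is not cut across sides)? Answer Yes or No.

A valid assignment using 5 tape sides:
  side 1: 9 + 2 = 11
  side 2: 9 + 2 = 11
  side 3: 8 + 3 = 11
  side 4: 6 + 3 = 9
  side 5: 6 = 6
Every load is within 11 min, so 5 tape sides suffice.

Yes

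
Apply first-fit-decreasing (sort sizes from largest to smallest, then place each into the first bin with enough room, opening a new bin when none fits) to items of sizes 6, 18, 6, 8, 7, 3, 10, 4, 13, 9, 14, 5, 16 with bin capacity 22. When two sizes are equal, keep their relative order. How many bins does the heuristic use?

6

Sorted descending: 18, 16, 14, 13, 10, 9, 8, 7, 6, 6, 5, 4, 3.
  18 → bin 1 (new)  [load 18/22]
  16 → bin 2 (new)  [load 16/22]
  14 → bin 3 (new)  [load 14/22]
  13 → bin 4 (new)  [load 13/22]
  10 → bin 5 (new)  [load 10/22]
  9 → bin 4  [load 22/22]
  8 → bin 3  [load 22/22]
  7 → bin 5  [load 17/22]
  6 → bin 2  [load 22/22]
  6 → bin 6 (new)  [load 6/22]
  5 → bin 5  [load 22/22]
  4 → bin 1  [load 22/22]
  3 → bin 6  [load 9/22]
6 bins opened.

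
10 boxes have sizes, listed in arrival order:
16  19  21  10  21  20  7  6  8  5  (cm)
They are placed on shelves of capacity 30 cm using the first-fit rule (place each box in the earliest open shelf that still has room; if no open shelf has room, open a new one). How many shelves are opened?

5

  16 → shelf 1 (new)  [load 16/30]
  19 → shelf 2 (new)  [load 19/30]
  21 → shelf 3 (new)  [load 21/30]
  10 → shelf 1  [load 26/30]
  21 → shelf 4 (new)  [load 21/30]
  20 → shelf 5 (new)  [load 20/30]
  7 → shelf 2  [load 26/30]
  6 → shelf 3  [load 27/30]
  8 → shelf 4  [load 29/30]
  5 → shelf 5  [load 25/30]
5 shelves opened.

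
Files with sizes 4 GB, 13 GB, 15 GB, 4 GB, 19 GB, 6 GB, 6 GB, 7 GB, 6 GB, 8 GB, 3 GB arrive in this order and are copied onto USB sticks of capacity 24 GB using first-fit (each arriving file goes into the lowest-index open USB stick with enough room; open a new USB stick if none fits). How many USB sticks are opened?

  4 → USB stick 1 (new)  [load 4/24]
  13 → USB stick 1  [load 17/24]
  15 → USB stick 2 (new)  [load 15/24]
  4 → USB stick 1  [load 21/24]
  19 → USB stick 3 (new)  [load 19/24]
  6 → USB stick 2  [load 21/24]
  6 → USB stick 4 (new)  [load 6/24]
  7 → USB stick 4  [load 13/24]
  6 → USB stick 4  [load 19/24]
  8 → USB stick 5 (new)  [load 8/24]
  3 → USB stick 1  [load 24/24]
5 USB sticks opened.

5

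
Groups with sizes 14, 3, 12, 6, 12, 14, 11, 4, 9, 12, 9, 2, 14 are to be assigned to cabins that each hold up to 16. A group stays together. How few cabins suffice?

Total = 14 + 14 + 14 + 12 + 12 + 12 + 11 + 9 + 9 + 6 + 4 + 3 + 2 = 122.
Lower bound: ⌈122/16⌉ = 8 cabins.
Also, 9 groups each exceed 8, and no two of those can share a cabin, so at least 9 cabins are needed.
A packing using 9 cabins:
  cabin 1: 14 + 2 = 16
  cabin 2: 14 = 14
  cabin 3: 14 = 14
  cabin 4: 12 + 4 = 16
  cabin 5: 12 + 3 = 15
  cabin 6: 12 = 12
  cabin 7: 11 = 11
  cabin 8: 9 + 6 = 15
  cabin 9: 9 = 9
This matches the lower bound, so 9 is optimal.

9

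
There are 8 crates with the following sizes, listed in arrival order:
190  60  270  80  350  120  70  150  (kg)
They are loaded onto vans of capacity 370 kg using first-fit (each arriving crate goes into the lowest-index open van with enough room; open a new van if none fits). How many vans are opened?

4

  190 → van 1 (new)  [load 190/370]
  60 → van 1  [load 250/370]
  270 → van 2 (new)  [load 270/370]
  80 → van 1  [load 330/370]
  350 → van 3 (new)  [load 350/370]
  120 → van 4 (new)  [load 120/370]
  70 → van 2  [load 340/370]
  150 → van 4  [load 270/370]
4 vans opened.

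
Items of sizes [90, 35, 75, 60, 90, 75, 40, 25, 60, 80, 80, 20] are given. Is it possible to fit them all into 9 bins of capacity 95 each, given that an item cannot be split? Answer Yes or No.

A valid assignment using 9 bins:
  bin 1: 90 = 90
  bin 2: 90 = 90
  bin 3: 80 = 80
  bin 4: 80 = 80
  bin 5: 75 + 20 = 95
  bin 6: 75 = 75
  bin 7: 60 + 35 = 95
  bin 8: 60 + 25 = 85
  bin 9: 40 = 40
Every load is within 95, so 9 bins suffice.

Yes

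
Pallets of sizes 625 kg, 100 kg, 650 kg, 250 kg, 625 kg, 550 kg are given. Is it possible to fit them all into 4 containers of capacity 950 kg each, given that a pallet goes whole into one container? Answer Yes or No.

Yes

A valid assignment using 4 containers:
  container 1: 650 + 250 = 900
  container 2: 625 + 100 = 725
  container 3: 625 = 625
  container 4: 550 = 550
Every load is within 950 kg, so 4 containers suffice.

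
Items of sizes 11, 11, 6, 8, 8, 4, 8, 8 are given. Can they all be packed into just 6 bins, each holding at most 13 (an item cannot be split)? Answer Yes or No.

No

Total = 64; ⌈64/13⌉ = 5.
6 items each exceed half the capacity and cannot share a bin, forcing at least 6 bins.
The bound of 6 does not rule out 6, but exhaustive search shows no assignment into 6 bins of capacity 13 exists — the minimum is 7.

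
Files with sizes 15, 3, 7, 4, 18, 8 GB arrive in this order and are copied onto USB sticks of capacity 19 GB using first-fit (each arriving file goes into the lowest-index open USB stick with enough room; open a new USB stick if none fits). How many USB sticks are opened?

  15 → USB stick 1 (new)  [load 15/19]
  3 → USB stick 1  [load 18/19]
  7 → USB stick 2 (new)  [load 7/19]
  4 → USB stick 2  [load 11/19]
  18 → USB stick 3 (new)  [load 18/19]
  8 → USB stick 2  [load 19/19]
3 USB sticks opened.

3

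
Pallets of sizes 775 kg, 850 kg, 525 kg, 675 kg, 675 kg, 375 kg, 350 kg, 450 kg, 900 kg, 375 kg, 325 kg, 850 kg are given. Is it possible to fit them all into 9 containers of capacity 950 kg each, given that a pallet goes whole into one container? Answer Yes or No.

A valid assignment using 9 containers:
  container 1: 900 = 900
  container 2: 850 = 850
  container 3: 850 = 850
  container 4: 775 = 775
  container 5: 675 = 675
  container 6: 675 = 675
  container 7: 525 + 375 = 900
  container 8: 450 + 375 = 825
  container 9: 350 + 325 = 675
Every load is within 950 kg, so 9 containers suffice.

Yes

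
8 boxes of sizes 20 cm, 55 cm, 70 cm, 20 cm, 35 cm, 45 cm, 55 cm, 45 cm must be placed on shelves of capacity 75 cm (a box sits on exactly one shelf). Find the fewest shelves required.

Total = 70 + 55 + 55 + 45 + 45 + 35 + 20 + 20 = 345 cm.
Lower bound: ⌈345/75⌉ = 5 shelves.
A packing using 6 shelves:
  shelf 1: 70 = 70
  shelf 2: 55 + 20 = 75
  shelf 3: 55 + 20 = 75
  shelf 4: 45 = 45
  shelf 5: 45 = 45
  shelf 6: 35 = 35
No arrangement into 5 shelves stays within capacity, so 6 is optimal.

6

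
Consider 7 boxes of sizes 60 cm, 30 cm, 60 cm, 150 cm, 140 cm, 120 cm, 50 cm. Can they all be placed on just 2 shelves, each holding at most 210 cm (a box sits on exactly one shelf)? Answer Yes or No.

No

Total = 610 cm; ⌈610/210⌉ = 3.
At least 3 shelves are required, but only 2 are allowed.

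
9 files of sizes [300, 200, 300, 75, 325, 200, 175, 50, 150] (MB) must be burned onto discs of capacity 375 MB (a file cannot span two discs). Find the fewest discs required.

Total = 325 + 300 + 300 + 200 + 200 + 175 + 150 + 75 + 50 = 1775 MB.
Lower bound: ⌈1775/375⌉ = 5 discs.
A packing using 5 discs:
  disc 1: 325 + 50 = 375
  disc 2: 300 + 75 = 375
  disc 3: 300 = 300
  disc 4: 200 + 175 = 375
  disc 5: 200 + 150 = 350
This matches the lower bound, so 5 is optimal.

5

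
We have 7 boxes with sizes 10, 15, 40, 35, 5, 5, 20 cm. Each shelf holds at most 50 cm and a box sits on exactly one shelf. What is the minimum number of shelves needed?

3

Total = 40 + 35 + 20 + 15 + 10 + 5 + 5 = 130 cm.
Lower bound: ⌈130/50⌉ = 3 shelves.
A packing using 3 shelves:
  shelf 1: 40 + 10 = 50
  shelf 2: 35 + 15 = 50
  shelf 3: 20 + 5 + 5 = 30
This matches the lower bound, so 3 is optimal.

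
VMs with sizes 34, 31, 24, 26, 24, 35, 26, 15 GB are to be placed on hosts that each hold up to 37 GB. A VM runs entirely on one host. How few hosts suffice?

8

Total = 35 + 34 + 31 + 26 + 26 + 24 + 24 + 15 = 215 GB.
Lower bound: ⌈215/37⌉ = 6 hosts.
Also, 7 VMs each exceed 37/2 GB, and no two of those can share a host, so at least 7 hosts are needed.
A packing using 8 hosts:
  host 1: 35 = 35
  host 2: 34 = 34
  host 3: 31 = 31
  host 4: 26 = 26
  host 5: 26 = 26
  host 6: 24 = 24
  host 7: 24 = 24
  host 8: 15 = 15
No arrangement into 7 hosts stays within capacity, so 8 is optimal.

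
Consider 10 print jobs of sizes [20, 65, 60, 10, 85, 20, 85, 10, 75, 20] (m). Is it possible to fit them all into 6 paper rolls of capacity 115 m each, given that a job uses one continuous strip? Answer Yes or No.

A valid assignment using 5 paper rolls:
  roll 1: 85 + 20 + 10 = 115
  roll 2: 85 + 20 + 10 = 115
  roll 3: 75 + 20 = 95
  roll 4: 65 = 65
  roll 5: 60 = 60
That uses only 5 ≤ 6, so 6 paper rolls are enough.

Yes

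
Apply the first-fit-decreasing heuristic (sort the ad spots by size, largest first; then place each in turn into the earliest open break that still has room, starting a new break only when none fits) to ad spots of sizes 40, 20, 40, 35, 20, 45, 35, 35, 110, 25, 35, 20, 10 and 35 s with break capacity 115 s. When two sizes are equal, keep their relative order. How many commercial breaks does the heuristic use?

5

Sorted descending: 110, 45, 40, 40, 35, 35, 35, 35, 35, 25, 20, 20, 20, 10.
  110 → break 1 (new)  [load 110/115]
  45 → break 2 (new)  [load 45/115]
  40 → break 2  [load 85/115]
  40 → break 3 (new)  [load 40/115]
  35 → break 3  [load 75/115]
  35 → break 3  [load 110/115]
  35 → break 4 (new)  [load 35/115]
  35 → break 4  [load 70/115]
  35 → break 4  [load 105/115]
  25 → break 2  [load 110/115]
  20 → break 5 (new)  [load 20/115]
  20 → break 5  [load 40/115]
  20 → break 5  [load 60/115]
  10 → break 4  [load 115/115]
5 commercial breaks opened.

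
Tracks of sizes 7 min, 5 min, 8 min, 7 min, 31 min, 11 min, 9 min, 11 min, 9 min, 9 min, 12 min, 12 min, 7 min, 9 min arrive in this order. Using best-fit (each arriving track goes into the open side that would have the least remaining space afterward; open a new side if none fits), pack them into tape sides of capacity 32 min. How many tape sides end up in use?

  7 → side 1 (new)  [load 7/32]
  5 → side 1  [load 12/32]
  8 → side 1  [load 20/32]
  7 → side 1  [load 27/32]
  31 → side 2 (new)  [load 31/32]
  11 → side 3 (new)  [load 11/32]
  9 → side 3  [load 20/32]
  11 → side 3  [load 31/32]
  9 → side 4 (new)  [load 9/32]
  9 → side 4  [load 18/32]
  12 → side 4  [load 30/32]
  12 → side 5 (new)  [load 12/32]
  7 → side 5  [load 19/32]
  9 → side 5  [load 28/32]
5 tape sides opened.

5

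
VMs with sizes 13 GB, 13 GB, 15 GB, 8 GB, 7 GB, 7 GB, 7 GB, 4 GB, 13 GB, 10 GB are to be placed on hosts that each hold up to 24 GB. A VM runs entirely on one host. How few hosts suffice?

5

Total = 15 + 13 + 13 + 13 + 10 + 8 + 7 + 7 + 7 + 4 = 97 GB.
Lower bound: ⌈97/24⌉ = 5 hosts.
A packing using 5 hosts:
  host 1: 15 + 8 = 23
  host 2: 13 + 10 = 23
  host 3: 13 + 7 + 4 = 24
  host 4: 13 + 7 = 20
  host 5: 7 = 7
This matches the lower bound, so 5 is optimal.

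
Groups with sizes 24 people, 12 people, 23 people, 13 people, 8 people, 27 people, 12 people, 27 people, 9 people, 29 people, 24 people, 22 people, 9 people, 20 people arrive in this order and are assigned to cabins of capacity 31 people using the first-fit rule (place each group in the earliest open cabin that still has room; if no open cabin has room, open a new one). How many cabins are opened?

  24 → cabin 1 (new)  [load 24/31]
  12 → cabin 2 (new)  [load 12/31]
  23 → cabin 3 (new)  [load 23/31]
  13 → cabin 2  [load 25/31]
  8 → cabin 3  [load 31/31]
  27 → cabin 4 (new)  [load 27/31]
  12 → cabin 5 (new)  [load 12/31]
  27 → cabin 6 (new)  [load 27/31]
  9 → cabin 5  [load 21/31]
  29 → cabin 7 (new)  [load 29/31]
  24 → cabin 8 (new)  [load 24/31]
  22 → cabin 9 (new)  [load 22/31]
  9 → cabin 5  [load 30/31]
  20 → cabin 10 (new)  [load 20/31]
10 cabins opened.

10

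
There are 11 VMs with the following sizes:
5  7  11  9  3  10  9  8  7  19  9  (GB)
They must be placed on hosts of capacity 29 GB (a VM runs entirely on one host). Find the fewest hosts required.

Total = 19 + 11 + 10 + 9 + 9 + 9 + 8 + 7 + 7 + 5 + 3 = 97 GB.
Lower bound: ⌈97/29⌉ = 4 hosts.
A packing using 4 hosts:
  host 1: 19 + 10 = 29
  host 2: 11 + 9 + 9 = 29
  host 3: 9 + 8 + 7 + 5 = 29
  host 4: 7 + 3 = 10
This matches the lower bound, so 4 is optimal.

4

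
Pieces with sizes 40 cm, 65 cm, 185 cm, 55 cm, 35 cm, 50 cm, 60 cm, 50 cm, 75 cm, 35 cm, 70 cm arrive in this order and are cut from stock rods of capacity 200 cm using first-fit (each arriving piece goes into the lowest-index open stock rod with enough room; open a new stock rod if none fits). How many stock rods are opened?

  40 → stock rod 1 (new)  [load 40/200]
  65 → stock rod 1  [load 105/200]
  185 → stock rod 2 (new)  [load 185/200]
  55 → stock rod 1  [load 160/200]
  35 → stock rod 1  [load 195/200]
  50 → stock rod 3 (new)  [load 50/200]
  60 → stock rod 3  [load 110/200]
  50 → stock rod 3  [load 160/200]
  75 → stock rod 4 (new)  [load 75/200]
  35 → stock rod 3  [load 195/200]
  70 → stock rod 4  [load 145/200]
4 stock rods opened.

4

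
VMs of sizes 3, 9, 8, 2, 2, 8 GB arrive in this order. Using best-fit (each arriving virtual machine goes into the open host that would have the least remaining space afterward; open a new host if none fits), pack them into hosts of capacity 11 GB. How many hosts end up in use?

3

  3 → host 1 (new)  [load 3/11]
  9 → host 2 (new)  [load 9/11]
  8 → host 1  [load 11/11]
  2 → host 2  [load 11/11]
  2 → host 3 (new)  [load 2/11]
  8 → host 3  [load 10/11]
3 hosts opened.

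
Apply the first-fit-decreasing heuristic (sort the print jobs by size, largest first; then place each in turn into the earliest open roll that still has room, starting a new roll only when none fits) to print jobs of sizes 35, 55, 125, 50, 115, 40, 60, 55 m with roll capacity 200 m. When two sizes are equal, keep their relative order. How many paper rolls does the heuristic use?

Sorted descending: 125, 115, 60, 55, 55, 50, 40, 35.
  125 → roll 1 (new)  [load 125/200]
  115 → roll 2 (new)  [load 115/200]
  60 → roll 1  [load 185/200]
  55 → roll 2  [load 170/200]
  55 → roll 3 (new)  [load 55/200]
  50 → roll 3  [load 105/200]
  40 → roll 3  [load 145/200]
  35 → roll 3  [load 180/200]
3 paper rolls opened.

3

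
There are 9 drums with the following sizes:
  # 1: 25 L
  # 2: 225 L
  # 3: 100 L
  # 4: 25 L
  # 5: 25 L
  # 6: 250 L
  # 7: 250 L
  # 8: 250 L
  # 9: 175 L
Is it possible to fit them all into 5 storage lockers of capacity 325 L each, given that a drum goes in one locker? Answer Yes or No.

A valid assignment using 5 storage lockers:
  locker 1: 250 + 25 + 25 + 25 = 325
  locker 2: 250 = 250
  locker 3: 250 = 250
  locker 4: 225 + 100 = 325
  locker 5: 175 = 175
Every load is within 325 L, so 5 storage lockers suffice.

Yes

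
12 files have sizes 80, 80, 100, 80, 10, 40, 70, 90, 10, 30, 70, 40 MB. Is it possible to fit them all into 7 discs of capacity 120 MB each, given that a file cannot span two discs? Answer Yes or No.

Yes

A valid assignment using 7 discs:
  disc 1: 100 + 10 + 10 = 120
  disc 2: 90 + 30 = 120
  disc 3: 80 + 40 = 120
  disc 4: 80 + 40 = 120
  disc 5: 80 = 80
  disc 6: 70 = 70
  disc 7: 70 = 70
Every load is within 120 MB, so 7 discs suffice.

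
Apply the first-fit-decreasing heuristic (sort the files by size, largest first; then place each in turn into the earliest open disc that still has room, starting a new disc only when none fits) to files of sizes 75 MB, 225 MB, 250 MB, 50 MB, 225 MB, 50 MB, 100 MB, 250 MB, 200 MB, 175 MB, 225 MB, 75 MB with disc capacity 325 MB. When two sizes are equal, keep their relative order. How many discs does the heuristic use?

7

Sorted descending: 250, 250, 225, 225, 225, 200, 175, 100, 75, 75, 50, 50.
  250 → disc 1 (new)  [load 250/325]
  250 → disc 2 (new)  [load 250/325]
  225 → disc 3 (new)  [load 225/325]
  225 → disc 4 (new)  [load 225/325]
  225 → disc 5 (new)  [load 225/325]
  200 → disc 6 (new)  [load 200/325]
  175 → disc 7 (new)  [load 175/325]
  100 → disc 3  [load 325/325]
  75 → disc 1  [load 325/325]
  75 → disc 2  [load 325/325]
  50 → disc 4  [load 275/325]
  50 → disc 4  [load 325/325]
7 discs opened.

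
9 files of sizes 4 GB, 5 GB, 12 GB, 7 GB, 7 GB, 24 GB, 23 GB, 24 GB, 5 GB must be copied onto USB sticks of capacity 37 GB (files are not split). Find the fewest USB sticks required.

Total = 24 + 24 + 23 + 12 + 7 + 7 + 5 + 5 + 4 = 111 GB.
Lower bound: ⌈111/37⌉ = 3 USB sticks.
A packing using 4 USB sticks:
  USB stick 1: 24 + 12 = 36
  USB stick 2: 24 + 7 + 5 = 36
  USB stick 3: 23 + 7 + 5 = 35
  USB stick 4: 4 = 4
No arrangement into 3 USB sticks stays within capacity, so 4 is optimal.

4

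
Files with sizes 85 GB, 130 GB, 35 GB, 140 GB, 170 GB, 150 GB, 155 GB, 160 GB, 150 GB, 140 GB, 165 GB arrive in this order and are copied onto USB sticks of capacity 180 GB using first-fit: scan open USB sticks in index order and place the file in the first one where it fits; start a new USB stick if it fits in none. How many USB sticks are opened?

  85 → USB stick 1 (new)  [load 85/180]
  130 → USB stick 2 (new)  [load 130/180]
  35 → USB stick 1  [load 120/180]
  140 → USB stick 3 (new)  [load 140/180]
  170 → USB stick 4 (new)  [load 170/180]
  150 → USB stick 5 (new)  [load 150/180]
  155 → USB stick 6 (new)  [load 155/180]
  160 → USB stick 7 (new)  [load 160/180]
  150 → USB stick 8 (new)  [load 150/180]
  140 → USB stick 9 (new)  [load 140/180]
  165 → USB stick 10 (new)  [load 165/180]
10 USB sticks opened.

10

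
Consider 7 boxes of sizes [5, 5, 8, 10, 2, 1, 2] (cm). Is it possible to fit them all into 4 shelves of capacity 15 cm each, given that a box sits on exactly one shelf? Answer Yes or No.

Yes

A valid assignment using 3 shelves:
  shelf 1: 10 + 5 = 15
  shelf 2: 8 + 5 + 2 = 15
  shelf 3: 2 + 1 = 3
That uses only 3 ≤ 4, so 4 shelves are enough.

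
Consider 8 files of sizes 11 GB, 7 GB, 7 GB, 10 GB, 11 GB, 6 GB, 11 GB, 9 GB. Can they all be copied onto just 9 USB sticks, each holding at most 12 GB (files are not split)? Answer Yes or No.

Yes

A valid assignment using 8 USB sticks:
  USB stick 1: 11 = 11
  USB stick 2: 11 = 11
  USB stick 3: 11 = 11
  USB stick 4: 10 = 10
  USB stick 5: 9 = 9
  USB stick 6: 7 = 7
  USB stick 7: 7 = 7
  USB stick 8: 6 = 6
That uses only 8 ≤ 9, so 9 USB sticks are enough.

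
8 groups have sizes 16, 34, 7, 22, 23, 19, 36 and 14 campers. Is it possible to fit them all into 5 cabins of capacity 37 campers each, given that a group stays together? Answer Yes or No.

A valid assignment using 5 cabins:
  cabin 1: 36 = 36
  cabin 2: 34 = 34
  cabin 3: 23 + 14 = 37
  cabin 4: 22 + 7 = 29
  cabin 5: 19 + 16 = 35
Every load is within 37 campers, so 5 cabins suffice.

Yes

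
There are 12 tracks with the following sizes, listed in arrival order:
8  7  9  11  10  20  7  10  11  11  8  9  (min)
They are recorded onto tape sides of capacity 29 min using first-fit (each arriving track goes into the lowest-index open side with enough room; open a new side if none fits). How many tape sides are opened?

5

  8 → side 1 (new)  [load 8/29]
  7 → side 1  [load 15/29]
  9 → side 1  [load 24/29]
  11 → side 2 (new)  [load 11/29]
  10 → side 2  [load 21/29]
  20 → side 3 (new)  [load 20/29]
  7 → side 2  [load 28/29]
  10 → side 4 (new)  [load 10/29]
  11 → side 4  [load 21/29]
  11 → side 5 (new)  [load 11/29]
  8 → side 3  [load 28/29]
  9 → side 5  [load 20/29]
5 tape sides opened.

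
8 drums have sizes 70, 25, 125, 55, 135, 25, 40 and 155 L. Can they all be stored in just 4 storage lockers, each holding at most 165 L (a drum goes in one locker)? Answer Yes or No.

Yes

A valid assignment using 4 storage lockers:
  locker 1: 155 = 155
  locker 2: 135 + 25 = 160
  locker 3: 125 + 40 = 165
  locker 4: 70 + 55 + 25 = 150
Every load is within 165 L, so 4 storage lockers suffice.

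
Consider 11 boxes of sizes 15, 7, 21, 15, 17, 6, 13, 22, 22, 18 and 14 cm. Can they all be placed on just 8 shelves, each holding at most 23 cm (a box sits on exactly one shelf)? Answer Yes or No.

Total = 170 cm; ⌈170/23⌉ = 8.
9 boxes each exceed half the capacity and cannot share a shelf, forcing at least 9 shelves.
At least 9 shelves are required, but only 8 are allowed.

No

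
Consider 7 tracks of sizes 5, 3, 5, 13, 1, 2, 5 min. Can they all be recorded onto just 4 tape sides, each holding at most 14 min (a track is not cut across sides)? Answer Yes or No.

A valid assignment using 3 tape sides:
  side 1: 13 + 1 = 14
  side 2: 5 + 5 + 3 = 13
  side 3: 5 + 2 = 7
That uses only 3 ≤ 4, so 4 tape sides are enough.

Yes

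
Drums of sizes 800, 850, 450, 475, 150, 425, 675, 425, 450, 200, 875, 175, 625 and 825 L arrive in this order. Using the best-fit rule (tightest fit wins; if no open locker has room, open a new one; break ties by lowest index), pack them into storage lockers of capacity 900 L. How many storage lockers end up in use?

  800 → locker 1 (new)  [load 800/900]
  850 → locker 2 (new)  [load 850/900]
  450 → locker 3 (new)  [load 450/900]
  475 → locker 4 (new)  [load 475/900]
  150 → locker 4  [load 625/900]
  425 → locker 3  [load 875/900]
  675 → locker 5 (new)  [load 675/900]
  425 → locker 6 (new)  [load 425/900]
  450 → locker 6  [load 875/900]
  200 → locker 5  [load 875/900]
  875 → locker 7 (new)  [load 875/900]
  175 → locker 4  [load 800/900]
  625 → locker 8 (new)  [load 625/900]
  825 → locker 9 (new)  [load 825/900]
9 storage lockers opened.

9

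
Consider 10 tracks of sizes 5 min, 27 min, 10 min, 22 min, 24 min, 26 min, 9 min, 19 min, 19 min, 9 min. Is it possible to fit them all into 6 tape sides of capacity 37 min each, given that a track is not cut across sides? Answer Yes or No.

A valid assignment using 6 tape sides:
  side 1: 27 + 10 = 37
  side 2: 26 + 9 = 35
  side 3: 24 + 9 = 33
  side 4: 22 + 5 = 27
  side 5: 19 = 19
  side 6: 19 = 19
Every load is within 37 min, so 6 tape sides suffice.

Yes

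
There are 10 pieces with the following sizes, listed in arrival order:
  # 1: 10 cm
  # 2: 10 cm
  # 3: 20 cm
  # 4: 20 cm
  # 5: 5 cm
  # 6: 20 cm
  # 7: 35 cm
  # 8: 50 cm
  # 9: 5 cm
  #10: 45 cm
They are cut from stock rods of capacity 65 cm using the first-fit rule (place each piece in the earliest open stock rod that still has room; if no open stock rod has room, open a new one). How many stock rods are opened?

  10 → stock rod 1 (new)  [load 10/65]
  10 → stock rod 1  [load 20/65]
  20 → stock rod 1  [load 40/65]
  20 → stock rod 1  [load 60/65]
  5 → stock rod 1  [load 65/65]
  20 → stock rod 2 (new)  [load 20/65]
  35 → stock rod 2  [load 55/65]
  50 → stock rod 3 (new)  [load 50/65]
  5 → stock rod 2  [load 60/65]
  45 → stock rod 4 (new)  [load 45/65]
4 stock rods opened.

4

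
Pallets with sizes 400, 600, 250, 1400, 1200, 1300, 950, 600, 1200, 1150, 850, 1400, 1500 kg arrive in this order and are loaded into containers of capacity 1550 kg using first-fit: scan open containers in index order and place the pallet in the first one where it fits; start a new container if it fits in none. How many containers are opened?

  400 → container 1 (new)  [load 400/1550]
  600 → container 1  [load 1000/1550]
  250 → container 1  [load 1250/1550]
  1400 → container 2 (new)  [load 1400/1550]
  1200 → container 3 (new)  [load 1200/1550]
  1300 → container 4 (new)  [load 1300/1550]
  950 → container 5 (new)  [load 950/1550]
  600 → container 5  [load 1550/1550]
  1200 → container 6 (new)  [load 1200/1550]
  1150 → container 7 (new)  [load 1150/1550]
  850 → container 8 (new)  [load 850/1550]
  1400 → container 9 (new)  [load 1400/1550]
  1500 → container 10 (new)  [load 1500/1550]
10 containers opened.

10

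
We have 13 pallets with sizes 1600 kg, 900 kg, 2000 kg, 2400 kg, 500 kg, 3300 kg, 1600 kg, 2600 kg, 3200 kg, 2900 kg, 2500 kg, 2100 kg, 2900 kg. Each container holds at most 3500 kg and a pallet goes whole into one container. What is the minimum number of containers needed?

10

Total = 3300 + 3200 + 2900 + 2900 + 2600 + 2500 + 2400 + 2100 + 2000 + 1600 + 1600 + 900 + 500 = 28500 kg.
Lower bound: ⌈28500/3500⌉ = 9 containers.
A packing using 10 containers:
  container 1: 3300 = 3300
  container 2: 3200 = 3200
  container 3: 2900 + 500 = 3400
  container 4: 2900 = 2900
  container 5: 2600 + 900 = 3500
  container 6: 2500 = 2500
  container 7: 2400 = 2400
  container 8: 2100 = 2100
  container 9: 2000 = 2000
  container 10: 1600 + 1600 = 3200
No arrangement into 9 containers stays within capacity, so 10 is optimal.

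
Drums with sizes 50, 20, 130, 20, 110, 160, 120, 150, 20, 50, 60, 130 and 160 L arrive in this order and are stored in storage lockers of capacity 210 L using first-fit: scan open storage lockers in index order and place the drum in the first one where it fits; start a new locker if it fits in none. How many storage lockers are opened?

7

  50 → locker 1 (new)  [load 50/210]
  20 → locker 1  [load 70/210]
  130 → locker 1  [load 200/210]
  20 → locker 2 (new)  [load 20/210]
  110 → locker 2  [load 130/210]
  160 → locker 3 (new)  [load 160/210]
  120 → locker 4 (new)  [load 120/210]
  150 → locker 5 (new)  [load 150/210]
  20 → locker 2  [load 150/210]
  50 → locker 2  [load 200/210]
  60 → locker 4  [load 180/210]
  130 → locker 6 (new)  [load 130/210]
  160 → locker 7 (new)  [load 160/210]
7 storage lockers opened.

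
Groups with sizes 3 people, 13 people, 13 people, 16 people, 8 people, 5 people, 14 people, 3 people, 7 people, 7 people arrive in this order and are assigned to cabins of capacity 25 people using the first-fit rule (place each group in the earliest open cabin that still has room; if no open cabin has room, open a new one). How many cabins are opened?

  3 → cabin 1 (new)  [load 3/25]
  13 → cabin 1  [load 16/25]
  13 → cabin 2 (new)  [load 13/25]
  16 → cabin 3 (new)  [load 16/25]
  8 → cabin 1  [load 24/25]
  5 → cabin 2  [load 18/25]
  14 → cabin 4 (new)  [load 14/25]
  3 → cabin 2  [load 21/25]
  7 → cabin 3  [load 23/25]
  7 → cabin 4  [load 21/25]
4 cabins opened.

4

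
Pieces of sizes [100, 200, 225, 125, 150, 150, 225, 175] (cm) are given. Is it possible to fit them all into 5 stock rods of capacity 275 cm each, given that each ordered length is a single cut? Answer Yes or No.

No

Total = 1350 cm; ⌈1350/275⌉ = 5.
6 pieces each exceed half the capacity and cannot share a stock rod, forcing at least 6 stock rods.
At least 6 stock rods are required, but only 5 are allowed.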